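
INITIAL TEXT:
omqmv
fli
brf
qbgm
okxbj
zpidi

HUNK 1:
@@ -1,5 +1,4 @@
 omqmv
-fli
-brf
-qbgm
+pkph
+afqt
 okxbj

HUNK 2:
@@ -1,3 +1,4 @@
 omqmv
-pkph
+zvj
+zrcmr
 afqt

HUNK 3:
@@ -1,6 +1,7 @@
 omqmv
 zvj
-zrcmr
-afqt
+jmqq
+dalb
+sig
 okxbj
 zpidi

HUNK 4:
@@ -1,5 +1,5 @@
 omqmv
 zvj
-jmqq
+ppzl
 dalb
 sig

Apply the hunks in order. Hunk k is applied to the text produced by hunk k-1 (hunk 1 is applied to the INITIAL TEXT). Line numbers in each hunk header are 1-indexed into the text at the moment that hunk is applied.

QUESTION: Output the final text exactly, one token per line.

Hunk 1: at line 1 remove [fli,brf,qbgm] add [pkph,afqt] -> 5 lines: omqmv pkph afqt okxbj zpidi
Hunk 2: at line 1 remove [pkph] add [zvj,zrcmr] -> 6 lines: omqmv zvj zrcmr afqt okxbj zpidi
Hunk 3: at line 1 remove [zrcmr,afqt] add [jmqq,dalb,sig] -> 7 lines: omqmv zvj jmqq dalb sig okxbj zpidi
Hunk 4: at line 1 remove [jmqq] add [ppzl] -> 7 lines: omqmv zvj ppzl dalb sig okxbj zpidi

Answer: omqmv
zvj
ppzl
dalb
sig
okxbj
zpidi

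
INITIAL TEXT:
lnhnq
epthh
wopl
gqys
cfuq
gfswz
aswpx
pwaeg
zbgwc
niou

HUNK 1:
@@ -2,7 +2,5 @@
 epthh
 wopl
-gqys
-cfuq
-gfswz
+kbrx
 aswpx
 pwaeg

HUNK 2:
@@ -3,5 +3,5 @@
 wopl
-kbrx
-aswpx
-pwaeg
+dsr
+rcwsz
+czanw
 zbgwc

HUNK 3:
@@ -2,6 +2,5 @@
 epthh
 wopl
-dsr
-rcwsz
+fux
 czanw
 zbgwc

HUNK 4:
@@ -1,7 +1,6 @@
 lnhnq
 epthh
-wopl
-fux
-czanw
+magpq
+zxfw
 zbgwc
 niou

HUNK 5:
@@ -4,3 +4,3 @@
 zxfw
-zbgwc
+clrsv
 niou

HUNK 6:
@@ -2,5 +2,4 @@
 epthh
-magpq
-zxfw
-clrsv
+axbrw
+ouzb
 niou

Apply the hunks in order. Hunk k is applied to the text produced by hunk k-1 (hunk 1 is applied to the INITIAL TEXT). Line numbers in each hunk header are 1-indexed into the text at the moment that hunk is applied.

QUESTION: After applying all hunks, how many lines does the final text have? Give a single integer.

Answer: 5

Derivation:
Hunk 1: at line 2 remove [gqys,cfuq,gfswz] add [kbrx] -> 8 lines: lnhnq epthh wopl kbrx aswpx pwaeg zbgwc niou
Hunk 2: at line 3 remove [kbrx,aswpx,pwaeg] add [dsr,rcwsz,czanw] -> 8 lines: lnhnq epthh wopl dsr rcwsz czanw zbgwc niou
Hunk 3: at line 2 remove [dsr,rcwsz] add [fux] -> 7 lines: lnhnq epthh wopl fux czanw zbgwc niou
Hunk 4: at line 1 remove [wopl,fux,czanw] add [magpq,zxfw] -> 6 lines: lnhnq epthh magpq zxfw zbgwc niou
Hunk 5: at line 4 remove [zbgwc] add [clrsv] -> 6 lines: lnhnq epthh magpq zxfw clrsv niou
Hunk 6: at line 2 remove [magpq,zxfw,clrsv] add [axbrw,ouzb] -> 5 lines: lnhnq epthh axbrw ouzb niou
Final line count: 5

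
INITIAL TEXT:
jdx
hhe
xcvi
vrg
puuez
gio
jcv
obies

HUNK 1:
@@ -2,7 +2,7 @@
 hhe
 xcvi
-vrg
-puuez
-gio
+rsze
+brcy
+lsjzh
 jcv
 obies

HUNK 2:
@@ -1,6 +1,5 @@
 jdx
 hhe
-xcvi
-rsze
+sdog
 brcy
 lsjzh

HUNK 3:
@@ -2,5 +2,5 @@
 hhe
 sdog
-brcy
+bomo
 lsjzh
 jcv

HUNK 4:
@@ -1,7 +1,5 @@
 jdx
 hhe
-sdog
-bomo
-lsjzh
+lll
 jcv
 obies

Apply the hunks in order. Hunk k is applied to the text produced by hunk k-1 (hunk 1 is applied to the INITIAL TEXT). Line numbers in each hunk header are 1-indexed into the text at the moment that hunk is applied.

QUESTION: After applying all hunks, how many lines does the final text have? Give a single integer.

Hunk 1: at line 2 remove [vrg,puuez,gio] add [rsze,brcy,lsjzh] -> 8 lines: jdx hhe xcvi rsze brcy lsjzh jcv obies
Hunk 2: at line 1 remove [xcvi,rsze] add [sdog] -> 7 lines: jdx hhe sdog brcy lsjzh jcv obies
Hunk 3: at line 2 remove [brcy] add [bomo] -> 7 lines: jdx hhe sdog bomo lsjzh jcv obies
Hunk 4: at line 1 remove [sdog,bomo,lsjzh] add [lll] -> 5 lines: jdx hhe lll jcv obies
Final line count: 5

Answer: 5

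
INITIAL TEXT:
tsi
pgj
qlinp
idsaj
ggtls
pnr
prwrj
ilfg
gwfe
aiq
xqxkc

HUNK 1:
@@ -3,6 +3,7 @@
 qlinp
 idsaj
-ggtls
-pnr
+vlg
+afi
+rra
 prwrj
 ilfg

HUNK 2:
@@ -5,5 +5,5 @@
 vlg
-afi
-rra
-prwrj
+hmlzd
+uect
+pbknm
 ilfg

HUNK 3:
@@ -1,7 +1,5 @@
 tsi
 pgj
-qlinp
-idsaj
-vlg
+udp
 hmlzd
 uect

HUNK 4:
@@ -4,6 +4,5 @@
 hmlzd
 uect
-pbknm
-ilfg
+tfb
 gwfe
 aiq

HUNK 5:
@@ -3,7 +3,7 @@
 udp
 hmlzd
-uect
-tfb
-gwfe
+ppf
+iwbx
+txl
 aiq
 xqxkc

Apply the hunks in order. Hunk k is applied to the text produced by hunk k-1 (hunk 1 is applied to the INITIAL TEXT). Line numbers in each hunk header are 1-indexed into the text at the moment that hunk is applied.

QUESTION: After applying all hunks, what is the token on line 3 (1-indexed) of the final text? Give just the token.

Answer: udp

Derivation:
Hunk 1: at line 3 remove [ggtls,pnr] add [vlg,afi,rra] -> 12 lines: tsi pgj qlinp idsaj vlg afi rra prwrj ilfg gwfe aiq xqxkc
Hunk 2: at line 5 remove [afi,rra,prwrj] add [hmlzd,uect,pbknm] -> 12 lines: tsi pgj qlinp idsaj vlg hmlzd uect pbknm ilfg gwfe aiq xqxkc
Hunk 3: at line 1 remove [qlinp,idsaj,vlg] add [udp] -> 10 lines: tsi pgj udp hmlzd uect pbknm ilfg gwfe aiq xqxkc
Hunk 4: at line 4 remove [pbknm,ilfg] add [tfb] -> 9 lines: tsi pgj udp hmlzd uect tfb gwfe aiq xqxkc
Hunk 5: at line 3 remove [uect,tfb,gwfe] add [ppf,iwbx,txl] -> 9 lines: tsi pgj udp hmlzd ppf iwbx txl aiq xqxkc
Final line 3: udp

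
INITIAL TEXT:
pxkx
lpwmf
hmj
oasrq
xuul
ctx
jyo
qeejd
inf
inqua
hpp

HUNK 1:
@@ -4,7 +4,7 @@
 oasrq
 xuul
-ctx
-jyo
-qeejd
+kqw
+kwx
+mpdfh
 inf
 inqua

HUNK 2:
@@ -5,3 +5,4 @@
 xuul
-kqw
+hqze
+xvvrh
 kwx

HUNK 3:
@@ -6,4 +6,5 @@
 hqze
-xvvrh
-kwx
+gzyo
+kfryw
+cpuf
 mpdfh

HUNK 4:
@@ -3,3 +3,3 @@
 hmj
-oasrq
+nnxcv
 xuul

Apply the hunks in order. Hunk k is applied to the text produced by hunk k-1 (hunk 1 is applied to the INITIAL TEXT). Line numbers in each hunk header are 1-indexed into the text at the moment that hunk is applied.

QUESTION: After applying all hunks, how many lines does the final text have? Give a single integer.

Answer: 13

Derivation:
Hunk 1: at line 4 remove [ctx,jyo,qeejd] add [kqw,kwx,mpdfh] -> 11 lines: pxkx lpwmf hmj oasrq xuul kqw kwx mpdfh inf inqua hpp
Hunk 2: at line 5 remove [kqw] add [hqze,xvvrh] -> 12 lines: pxkx lpwmf hmj oasrq xuul hqze xvvrh kwx mpdfh inf inqua hpp
Hunk 3: at line 6 remove [xvvrh,kwx] add [gzyo,kfryw,cpuf] -> 13 lines: pxkx lpwmf hmj oasrq xuul hqze gzyo kfryw cpuf mpdfh inf inqua hpp
Hunk 4: at line 3 remove [oasrq] add [nnxcv] -> 13 lines: pxkx lpwmf hmj nnxcv xuul hqze gzyo kfryw cpuf mpdfh inf inqua hpp
Final line count: 13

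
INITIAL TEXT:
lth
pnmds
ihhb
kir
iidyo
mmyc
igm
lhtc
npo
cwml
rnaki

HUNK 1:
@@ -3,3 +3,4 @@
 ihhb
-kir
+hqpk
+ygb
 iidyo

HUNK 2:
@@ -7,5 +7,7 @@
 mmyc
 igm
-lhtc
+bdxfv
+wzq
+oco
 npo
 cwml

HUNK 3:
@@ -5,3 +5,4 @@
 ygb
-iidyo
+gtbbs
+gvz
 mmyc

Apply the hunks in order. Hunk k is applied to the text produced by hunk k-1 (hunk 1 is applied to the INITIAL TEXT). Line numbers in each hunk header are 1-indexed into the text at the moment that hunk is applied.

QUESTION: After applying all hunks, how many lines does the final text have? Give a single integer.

Answer: 15

Derivation:
Hunk 1: at line 3 remove [kir] add [hqpk,ygb] -> 12 lines: lth pnmds ihhb hqpk ygb iidyo mmyc igm lhtc npo cwml rnaki
Hunk 2: at line 7 remove [lhtc] add [bdxfv,wzq,oco] -> 14 lines: lth pnmds ihhb hqpk ygb iidyo mmyc igm bdxfv wzq oco npo cwml rnaki
Hunk 3: at line 5 remove [iidyo] add [gtbbs,gvz] -> 15 lines: lth pnmds ihhb hqpk ygb gtbbs gvz mmyc igm bdxfv wzq oco npo cwml rnaki
Final line count: 15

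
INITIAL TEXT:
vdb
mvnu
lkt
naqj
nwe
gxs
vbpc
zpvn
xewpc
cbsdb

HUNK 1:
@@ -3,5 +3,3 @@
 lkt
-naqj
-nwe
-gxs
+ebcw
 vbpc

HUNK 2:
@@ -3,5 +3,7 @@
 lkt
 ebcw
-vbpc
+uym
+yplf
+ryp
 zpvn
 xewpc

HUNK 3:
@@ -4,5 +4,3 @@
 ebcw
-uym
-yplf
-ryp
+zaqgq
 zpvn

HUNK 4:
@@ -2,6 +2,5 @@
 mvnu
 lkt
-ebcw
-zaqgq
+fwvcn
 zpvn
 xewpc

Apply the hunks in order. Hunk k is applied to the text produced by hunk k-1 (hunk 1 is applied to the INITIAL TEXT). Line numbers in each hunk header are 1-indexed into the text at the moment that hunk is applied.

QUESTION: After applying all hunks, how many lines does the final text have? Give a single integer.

Hunk 1: at line 3 remove [naqj,nwe,gxs] add [ebcw] -> 8 lines: vdb mvnu lkt ebcw vbpc zpvn xewpc cbsdb
Hunk 2: at line 3 remove [vbpc] add [uym,yplf,ryp] -> 10 lines: vdb mvnu lkt ebcw uym yplf ryp zpvn xewpc cbsdb
Hunk 3: at line 4 remove [uym,yplf,ryp] add [zaqgq] -> 8 lines: vdb mvnu lkt ebcw zaqgq zpvn xewpc cbsdb
Hunk 4: at line 2 remove [ebcw,zaqgq] add [fwvcn] -> 7 lines: vdb mvnu lkt fwvcn zpvn xewpc cbsdb
Final line count: 7

Answer: 7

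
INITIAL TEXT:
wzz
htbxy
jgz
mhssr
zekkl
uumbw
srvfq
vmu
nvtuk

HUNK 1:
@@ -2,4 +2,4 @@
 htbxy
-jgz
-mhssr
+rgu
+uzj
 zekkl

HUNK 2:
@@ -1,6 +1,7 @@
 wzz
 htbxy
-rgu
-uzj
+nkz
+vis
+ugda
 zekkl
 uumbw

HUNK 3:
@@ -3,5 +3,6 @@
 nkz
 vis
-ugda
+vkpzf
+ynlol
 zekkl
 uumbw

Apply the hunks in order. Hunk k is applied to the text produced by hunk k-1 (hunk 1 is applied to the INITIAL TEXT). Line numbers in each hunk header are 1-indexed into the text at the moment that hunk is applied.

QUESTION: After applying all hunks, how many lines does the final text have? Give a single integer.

Answer: 11

Derivation:
Hunk 1: at line 2 remove [jgz,mhssr] add [rgu,uzj] -> 9 lines: wzz htbxy rgu uzj zekkl uumbw srvfq vmu nvtuk
Hunk 2: at line 1 remove [rgu,uzj] add [nkz,vis,ugda] -> 10 lines: wzz htbxy nkz vis ugda zekkl uumbw srvfq vmu nvtuk
Hunk 3: at line 3 remove [ugda] add [vkpzf,ynlol] -> 11 lines: wzz htbxy nkz vis vkpzf ynlol zekkl uumbw srvfq vmu nvtuk
Final line count: 11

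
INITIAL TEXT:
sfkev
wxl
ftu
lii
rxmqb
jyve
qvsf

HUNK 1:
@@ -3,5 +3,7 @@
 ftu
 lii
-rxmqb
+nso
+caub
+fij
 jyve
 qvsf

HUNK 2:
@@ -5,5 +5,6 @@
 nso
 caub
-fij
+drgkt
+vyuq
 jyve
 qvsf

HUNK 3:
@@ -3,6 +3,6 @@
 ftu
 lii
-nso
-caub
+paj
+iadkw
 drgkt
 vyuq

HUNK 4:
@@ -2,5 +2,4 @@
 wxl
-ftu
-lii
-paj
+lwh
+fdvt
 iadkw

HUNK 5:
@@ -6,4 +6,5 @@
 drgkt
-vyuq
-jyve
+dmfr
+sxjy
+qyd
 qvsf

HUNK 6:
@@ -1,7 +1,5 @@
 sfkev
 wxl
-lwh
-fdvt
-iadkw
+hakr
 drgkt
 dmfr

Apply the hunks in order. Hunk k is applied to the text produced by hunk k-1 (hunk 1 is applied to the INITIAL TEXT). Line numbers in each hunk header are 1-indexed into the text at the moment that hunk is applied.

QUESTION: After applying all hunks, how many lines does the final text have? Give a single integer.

Hunk 1: at line 3 remove [rxmqb] add [nso,caub,fij] -> 9 lines: sfkev wxl ftu lii nso caub fij jyve qvsf
Hunk 2: at line 5 remove [fij] add [drgkt,vyuq] -> 10 lines: sfkev wxl ftu lii nso caub drgkt vyuq jyve qvsf
Hunk 3: at line 3 remove [nso,caub] add [paj,iadkw] -> 10 lines: sfkev wxl ftu lii paj iadkw drgkt vyuq jyve qvsf
Hunk 4: at line 2 remove [ftu,lii,paj] add [lwh,fdvt] -> 9 lines: sfkev wxl lwh fdvt iadkw drgkt vyuq jyve qvsf
Hunk 5: at line 6 remove [vyuq,jyve] add [dmfr,sxjy,qyd] -> 10 lines: sfkev wxl lwh fdvt iadkw drgkt dmfr sxjy qyd qvsf
Hunk 6: at line 1 remove [lwh,fdvt,iadkw] add [hakr] -> 8 lines: sfkev wxl hakr drgkt dmfr sxjy qyd qvsf
Final line count: 8

Answer: 8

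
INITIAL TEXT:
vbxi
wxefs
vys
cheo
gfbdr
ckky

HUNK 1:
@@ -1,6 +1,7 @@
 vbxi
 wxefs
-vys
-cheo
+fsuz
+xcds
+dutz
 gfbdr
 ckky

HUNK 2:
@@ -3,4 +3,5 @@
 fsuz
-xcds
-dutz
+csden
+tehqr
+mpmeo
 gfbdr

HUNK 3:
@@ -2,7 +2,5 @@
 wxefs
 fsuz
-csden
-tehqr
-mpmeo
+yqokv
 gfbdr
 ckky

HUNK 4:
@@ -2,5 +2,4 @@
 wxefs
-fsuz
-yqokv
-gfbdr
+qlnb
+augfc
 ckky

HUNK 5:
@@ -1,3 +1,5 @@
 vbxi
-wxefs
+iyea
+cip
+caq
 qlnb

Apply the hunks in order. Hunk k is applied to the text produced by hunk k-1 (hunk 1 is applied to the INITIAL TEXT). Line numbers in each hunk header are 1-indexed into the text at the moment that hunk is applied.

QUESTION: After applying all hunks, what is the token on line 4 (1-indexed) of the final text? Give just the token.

Answer: caq

Derivation:
Hunk 1: at line 1 remove [vys,cheo] add [fsuz,xcds,dutz] -> 7 lines: vbxi wxefs fsuz xcds dutz gfbdr ckky
Hunk 2: at line 3 remove [xcds,dutz] add [csden,tehqr,mpmeo] -> 8 lines: vbxi wxefs fsuz csden tehqr mpmeo gfbdr ckky
Hunk 3: at line 2 remove [csden,tehqr,mpmeo] add [yqokv] -> 6 lines: vbxi wxefs fsuz yqokv gfbdr ckky
Hunk 4: at line 2 remove [fsuz,yqokv,gfbdr] add [qlnb,augfc] -> 5 lines: vbxi wxefs qlnb augfc ckky
Hunk 5: at line 1 remove [wxefs] add [iyea,cip,caq] -> 7 lines: vbxi iyea cip caq qlnb augfc ckky
Final line 4: caq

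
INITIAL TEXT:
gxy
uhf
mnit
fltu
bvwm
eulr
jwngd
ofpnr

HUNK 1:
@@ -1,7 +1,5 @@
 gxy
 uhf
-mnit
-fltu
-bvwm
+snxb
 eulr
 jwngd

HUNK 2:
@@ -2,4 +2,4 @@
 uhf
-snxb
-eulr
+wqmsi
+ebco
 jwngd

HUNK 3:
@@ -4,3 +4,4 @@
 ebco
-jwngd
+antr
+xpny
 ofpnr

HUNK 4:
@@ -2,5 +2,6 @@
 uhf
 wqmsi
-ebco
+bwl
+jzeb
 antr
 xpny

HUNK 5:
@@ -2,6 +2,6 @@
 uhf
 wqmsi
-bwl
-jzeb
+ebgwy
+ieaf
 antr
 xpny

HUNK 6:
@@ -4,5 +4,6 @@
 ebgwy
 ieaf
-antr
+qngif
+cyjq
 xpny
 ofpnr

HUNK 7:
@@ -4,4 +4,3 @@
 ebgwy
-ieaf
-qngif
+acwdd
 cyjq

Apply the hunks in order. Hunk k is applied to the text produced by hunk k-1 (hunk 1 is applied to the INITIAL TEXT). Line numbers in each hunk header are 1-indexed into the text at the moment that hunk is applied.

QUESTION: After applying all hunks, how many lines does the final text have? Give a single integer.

Hunk 1: at line 1 remove [mnit,fltu,bvwm] add [snxb] -> 6 lines: gxy uhf snxb eulr jwngd ofpnr
Hunk 2: at line 2 remove [snxb,eulr] add [wqmsi,ebco] -> 6 lines: gxy uhf wqmsi ebco jwngd ofpnr
Hunk 3: at line 4 remove [jwngd] add [antr,xpny] -> 7 lines: gxy uhf wqmsi ebco antr xpny ofpnr
Hunk 4: at line 2 remove [ebco] add [bwl,jzeb] -> 8 lines: gxy uhf wqmsi bwl jzeb antr xpny ofpnr
Hunk 5: at line 2 remove [bwl,jzeb] add [ebgwy,ieaf] -> 8 lines: gxy uhf wqmsi ebgwy ieaf antr xpny ofpnr
Hunk 6: at line 4 remove [antr] add [qngif,cyjq] -> 9 lines: gxy uhf wqmsi ebgwy ieaf qngif cyjq xpny ofpnr
Hunk 7: at line 4 remove [ieaf,qngif] add [acwdd] -> 8 lines: gxy uhf wqmsi ebgwy acwdd cyjq xpny ofpnr
Final line count: 8

Answer: 8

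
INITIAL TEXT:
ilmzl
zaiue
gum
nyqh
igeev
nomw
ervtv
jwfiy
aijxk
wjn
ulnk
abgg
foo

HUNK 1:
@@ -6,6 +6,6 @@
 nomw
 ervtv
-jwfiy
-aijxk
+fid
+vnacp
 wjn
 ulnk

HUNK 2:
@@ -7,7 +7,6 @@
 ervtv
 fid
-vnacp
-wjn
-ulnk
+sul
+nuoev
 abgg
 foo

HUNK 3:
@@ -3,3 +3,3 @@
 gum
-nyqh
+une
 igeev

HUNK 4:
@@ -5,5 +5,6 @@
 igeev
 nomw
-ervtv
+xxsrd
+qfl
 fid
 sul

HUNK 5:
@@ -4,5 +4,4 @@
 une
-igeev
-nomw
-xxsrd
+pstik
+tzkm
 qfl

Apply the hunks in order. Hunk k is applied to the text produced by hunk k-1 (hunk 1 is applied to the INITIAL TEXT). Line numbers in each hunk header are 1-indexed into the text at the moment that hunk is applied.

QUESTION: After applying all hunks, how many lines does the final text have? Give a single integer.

Hunk 1: at line 6 remove [jwfiy,aijxk] add [fid,vnacp] -> 13 lines: ilmzl zaiue gum nyqh igeev nomw ervtv fid vnacp wjn ulnk abgg foo
Hunk 2: at line 7 remove [vnacp,wjn,ulnk] add [sul,nuoev] -> 12 lines: ilmzl zaiue gum nyqh igeev nomw ervtv fid sul nuoev abgg foo
Hunk 3: at line 3 remove [nyqh] add [une] -> 12 lines: ilmzl zaiue gum une igeev nomw ervtv fid sul nuoev abgg foo
Hunk 4: at line 5 remove [ervtv] add [xxsrd,qfl] -> 13 lines: ilmzl zaiue gum une igeev nomw xxsrd qfl fid sul nuoev abgg foo
Hunk 5: at line 4 remove [igeev,nomw,xxsrd] add [pstik,tzkm] -> 12 lines: ilmzl zaiue gum une pstik tzkm qfl fid sul nuoev abgg foo
Final line count: 12

Answer: 12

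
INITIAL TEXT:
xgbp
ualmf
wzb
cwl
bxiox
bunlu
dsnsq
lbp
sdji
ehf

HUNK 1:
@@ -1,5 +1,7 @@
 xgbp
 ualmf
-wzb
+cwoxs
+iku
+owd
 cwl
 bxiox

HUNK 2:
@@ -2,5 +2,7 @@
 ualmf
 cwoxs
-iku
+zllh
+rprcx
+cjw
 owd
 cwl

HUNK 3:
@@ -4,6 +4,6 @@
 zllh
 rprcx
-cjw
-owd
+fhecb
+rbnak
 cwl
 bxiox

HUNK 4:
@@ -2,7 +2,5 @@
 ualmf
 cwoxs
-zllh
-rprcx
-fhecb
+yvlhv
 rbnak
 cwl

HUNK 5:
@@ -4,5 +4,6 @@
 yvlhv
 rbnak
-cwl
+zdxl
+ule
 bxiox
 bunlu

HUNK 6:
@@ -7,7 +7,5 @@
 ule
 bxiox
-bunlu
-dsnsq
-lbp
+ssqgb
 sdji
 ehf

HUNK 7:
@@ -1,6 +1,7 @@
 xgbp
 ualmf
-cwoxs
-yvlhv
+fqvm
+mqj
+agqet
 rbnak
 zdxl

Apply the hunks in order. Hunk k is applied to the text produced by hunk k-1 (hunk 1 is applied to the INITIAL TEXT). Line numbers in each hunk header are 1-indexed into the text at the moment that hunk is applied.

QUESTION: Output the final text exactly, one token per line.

Answer: xgbp
ualmf
fqvm
mqj
agqet
rbnak
zdxl
ule
bxiox
ssqgb
sdji
ehf

Derivation:
Hunk 1: at line 1 remove [wzb] add [cwoxs,iku,owd] -> 12 lines: xgbp ualmf cwoxs iku owd cwl bxiox bunlu dsnsq lbp sdji ehf
Hunk 2: at line 2 remove [iku] add [zllh,rprcx,cjw] -> 14 lines: xgbp ualmf cwoxs zllh rprcx cjw owd cwl bxiox bunlu dsnsq lbp sdji ehf
Hunk 3: at line 4 remove [cjw,owd] add [fhecb,rbnak] -> 14 lines: xgbp ualmf cwoxs zllh rprcx fhecb rbnak cwl bxiox bunlu dsnsq lbp sdji ehf
Hunk 4: at line 2 remove [zllh,rprcx,fhecb] add [yvlhv] -> 12 lines: xgbp ualmf cwoxs yvlhv rbnak cwl bxiox bunlu dsnsq lbp sdji ehf
Hunk 5: at line 4 remove [cwl] add [zdxl,ule] -> 13 lines: xgbp ualmf cwoxs yvlhv rbnak zdxl ule bxiox bunlu dsnsq lbp sdji ehf
Hunk 6: at line 7 remove [bunlu,dsnsq,lbp] add [ssqgb] -> 11 lines: xgbp ualmf cwoxs yvlhv rbnak zdxl ule bxiox ssqgb sdji ehf
Hunk 7: at line 1 remove [cwoxs,yvlhv] add [fqvm,mqj,agqet] -> 12 lines: xgbp ualmf fqvm mqj agqet rbnak zdxl ule bxiox ssqgb sdji ehf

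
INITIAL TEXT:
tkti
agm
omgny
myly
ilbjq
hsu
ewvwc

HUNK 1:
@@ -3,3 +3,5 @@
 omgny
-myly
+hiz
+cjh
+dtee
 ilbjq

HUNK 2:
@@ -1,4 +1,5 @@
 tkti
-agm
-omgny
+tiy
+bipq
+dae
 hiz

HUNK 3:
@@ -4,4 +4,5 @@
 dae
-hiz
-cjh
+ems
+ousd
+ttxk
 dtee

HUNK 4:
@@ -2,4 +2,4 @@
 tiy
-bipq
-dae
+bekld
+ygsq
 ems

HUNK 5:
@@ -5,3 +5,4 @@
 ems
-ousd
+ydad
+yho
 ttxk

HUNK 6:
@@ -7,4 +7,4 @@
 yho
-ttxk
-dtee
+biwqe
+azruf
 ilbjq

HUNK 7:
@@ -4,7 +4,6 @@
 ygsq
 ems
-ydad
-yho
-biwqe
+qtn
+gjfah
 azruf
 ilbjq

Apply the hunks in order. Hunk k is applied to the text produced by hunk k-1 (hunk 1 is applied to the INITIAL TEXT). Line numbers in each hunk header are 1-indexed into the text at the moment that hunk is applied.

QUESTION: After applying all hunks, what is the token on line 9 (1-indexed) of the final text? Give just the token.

Hunk 1: at line 3 remove [myly] add [hiz,cjh,dtee] -> 9 lines: tkti agm omgny hiz cjh dtee ilbjq hsu ewvwc
Hunk 2: at line 1 remove [agm,omgny] add [tiy,bipq,dae] -> 10 lines: tkti tiy bipq dae hiz cjh dtee ilbjq hsu ewvwc
Hunk 3: at line 4 remove [hiz,cjh] add [ems,ousd,ttxk] -> 11 lines: tkti tiy bipq dae ems ousd ttxk dtee ilbjq hsu ewvwc
Hunk 4: at line 2 remove [bipq,dae] add [bekld,ygsq] -> 11 lines: tkti tiy bekld ygsq ems ousd ttxk dtee ilbjq hsu ewvwc
Hunk 5: at line 5 remove [ousd] add [ydad,yho] -> 12 lines: tkti tiy bekld ygsq ems ydad yho ttxk dtee ilbjq hsu ewvwc
Hunk 6: at line 7 remove [ttxk,dtee] add [biwqe,azruf] -> 12 lines: tkti tiy bekld ygsq ems ydad yho biwqe azruf ilbjq hsu ewvwc
Hunk 7: at line 4 remove [ydad,yho,biwqe] add [qtn,gjfah] -> 11 lines: tkti tiy bekld ygsq ems qtn gjfah azruf ilbjq hsu ewvwc
Final line 9: ilbjq

Answer: ilbjq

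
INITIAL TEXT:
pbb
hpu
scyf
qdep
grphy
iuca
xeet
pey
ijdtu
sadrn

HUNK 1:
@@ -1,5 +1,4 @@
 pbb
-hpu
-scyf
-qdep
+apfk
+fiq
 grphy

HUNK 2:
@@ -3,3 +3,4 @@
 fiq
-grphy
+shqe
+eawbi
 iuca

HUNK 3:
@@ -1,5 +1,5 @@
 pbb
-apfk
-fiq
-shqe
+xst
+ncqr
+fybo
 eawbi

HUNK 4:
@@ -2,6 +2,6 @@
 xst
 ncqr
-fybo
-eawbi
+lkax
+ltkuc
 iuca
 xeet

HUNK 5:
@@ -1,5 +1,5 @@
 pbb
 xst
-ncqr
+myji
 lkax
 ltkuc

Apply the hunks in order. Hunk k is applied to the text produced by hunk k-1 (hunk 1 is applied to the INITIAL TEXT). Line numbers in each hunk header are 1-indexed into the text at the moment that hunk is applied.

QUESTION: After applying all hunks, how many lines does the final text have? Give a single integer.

Answer: 10

Derivation:
Hunk 1: at line 1 remove [hpu,scyf,qdep] add [apfk,fiq] -> 9 lines: pbb apfk fiq grphy iuca xeet pey ijdtu sadrn
Hunk 2: at line 3 remove [grphy] add [shqe,eawbi] -> 10 lines: pbb apfk fiq shqe eawbi iuca xeet pey ijdtu sadrn
Hunk 3: at line 1 remove [apfk,fiq,shqe] add [xst,ncqr,fybo] -> 10 lines: pbb xst ncqr fybo eawbi iuca xeet pey ijdtu sadrn
Hunk 4: at line 2 remove [fybo,eawbi] add [lkax,ltkuc] -> 10 lines: pbb xst ncqr lkax ltkuc iuca xeet pey ijdtu sadrn
Hunk 5: at line 1 remove [ncqr] add [myji] -> 10 lines: pbb xst myji lkax ltkuc iuca xeet pey ijdtu sadrn
Final line count: 10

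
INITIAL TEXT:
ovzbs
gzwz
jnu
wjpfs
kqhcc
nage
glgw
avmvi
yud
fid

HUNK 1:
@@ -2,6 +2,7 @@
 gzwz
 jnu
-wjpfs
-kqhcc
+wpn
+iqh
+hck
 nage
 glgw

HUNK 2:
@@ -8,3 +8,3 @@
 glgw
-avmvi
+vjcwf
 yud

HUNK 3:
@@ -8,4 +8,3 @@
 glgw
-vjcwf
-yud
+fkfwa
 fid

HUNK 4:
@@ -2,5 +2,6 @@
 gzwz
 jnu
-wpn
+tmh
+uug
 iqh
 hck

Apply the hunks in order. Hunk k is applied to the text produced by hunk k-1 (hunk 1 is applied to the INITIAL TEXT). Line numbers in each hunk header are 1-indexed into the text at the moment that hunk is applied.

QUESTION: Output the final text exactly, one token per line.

Hunk 1: at line 2 remove [wjpfs,kqhcc] add [wpn,iqh,hck] -> 11 lines: ovzbs gzwz jnu wpn iqh hck nage glgw avmvi yud fid
Hunk 2: at line 8 remove [avmvi] add [vjcwf] -> 11 lines: ovzbs gzwz jnu wpn iqh hck nage glgw vjcwf yud fid
Hunk 3: at line 8 remove [vjcwf,yud] add [fkfwa] -> 10 lines: ovzbs gzwz jnu wpn iqh hck nage glgw fkfwa fid
Hunk 4: at line 2 remove [wpn] add [tmh,uug] -> 11 lines: ovzbs gzwz jnu tmh uug iqh hck nage glgw fkfwa fid

Answer: ovzbs
gzwz
jnu
tmh
uug
iqh
hck
nage
glgw
fkfwa
fid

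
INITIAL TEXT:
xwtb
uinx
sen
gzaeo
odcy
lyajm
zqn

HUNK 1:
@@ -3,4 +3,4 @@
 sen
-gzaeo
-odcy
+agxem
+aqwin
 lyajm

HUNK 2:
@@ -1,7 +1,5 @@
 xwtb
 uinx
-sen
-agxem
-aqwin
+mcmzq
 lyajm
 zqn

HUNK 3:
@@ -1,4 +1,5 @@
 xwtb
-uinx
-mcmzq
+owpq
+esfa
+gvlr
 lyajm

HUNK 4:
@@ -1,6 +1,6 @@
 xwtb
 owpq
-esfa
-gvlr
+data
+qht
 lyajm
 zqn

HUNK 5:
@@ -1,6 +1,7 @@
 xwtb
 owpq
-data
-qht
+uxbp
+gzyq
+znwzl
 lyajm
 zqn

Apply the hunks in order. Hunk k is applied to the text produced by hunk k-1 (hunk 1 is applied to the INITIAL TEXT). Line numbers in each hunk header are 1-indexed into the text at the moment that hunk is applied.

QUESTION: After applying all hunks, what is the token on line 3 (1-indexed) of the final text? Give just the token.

Answer: uxbp

Derivation:
Hunk 1: at line 3 remove [gzaeo,odcy] add [agxem,aqwin] -> 7 lines: xwtb uinx sen agxem aqwin lyajm zqn
Hunk 2: at line 1 remove [sen,agxem,aqwin] add [mcmzq] -> 5 lines: xwtb uinx mcmzq lyajm zqn
Hunk 3: at line 1 remove [uinx,mcmzq] add [owpq,esfa,gvlr] -> 6 lines: xwtb owpq esfa gvlr lyajm zqn
Hunk 4: at line 1 remove [esfa,gvlr] add [data,qht] -> 6 lines: xwtb owpq data qht lyajm zqn
Hunk 5: at line 1 remove [data,qht] add [uxbp,gzyq,znwzl] -> 7 lines: xwtb owpq uxbp gzyq znwzl lyajm zqn
Final line 3: uxbp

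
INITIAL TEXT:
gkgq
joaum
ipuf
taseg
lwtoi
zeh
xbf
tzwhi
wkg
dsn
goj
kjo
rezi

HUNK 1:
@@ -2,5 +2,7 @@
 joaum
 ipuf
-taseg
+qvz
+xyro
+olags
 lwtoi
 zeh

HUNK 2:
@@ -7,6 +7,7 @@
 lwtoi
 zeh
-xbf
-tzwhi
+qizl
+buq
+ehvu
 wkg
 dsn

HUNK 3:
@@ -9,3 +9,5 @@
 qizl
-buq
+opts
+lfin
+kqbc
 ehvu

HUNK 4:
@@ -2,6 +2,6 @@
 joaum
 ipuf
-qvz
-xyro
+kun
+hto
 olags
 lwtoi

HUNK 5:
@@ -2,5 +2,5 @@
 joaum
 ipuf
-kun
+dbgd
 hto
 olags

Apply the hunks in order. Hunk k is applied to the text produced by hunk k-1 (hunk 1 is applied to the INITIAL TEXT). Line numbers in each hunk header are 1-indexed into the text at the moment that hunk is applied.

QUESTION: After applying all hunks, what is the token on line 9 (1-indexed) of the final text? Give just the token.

Hunk 1: at line 2 remove [taseg] add [qvz,xyro,olags] -> 15 lines: gkgq joaum ipuf qvz xyro olags lwtoi zeh xbf tzwhi wkg dsn goj kjo rezi
Hunk 2: at line 7 remove [xbf,tzwhi] add [qizl,buq,ehvu] -> 16 lines: gkgq joaum ipuf qvz xyro olags lwtoi zeh qizl buq ehvu wkg dsn goj kjo rezi
Hunk 3: at line 9 remove [buq] add [opts,lfin,kqbc] -> 18 lines: gkgq joaum ipuf qvz xyro olags lwtoi zeh qizl opts lfin kqbc ehvu wkg dsn goj kjo rezi
Hunk 4: at line 2 remove [qvz,xyro] add [kun,hto] -> 18 lines: gkgq joaum ipuf kun hto olags lwtoi zeh qizl opts lfin kqbc ehvu wkg dsn goj kjo rezi
Hunk 5: at line 2 remove [kun] add [dbgd] -> 18 lines: gkgq joaum ipuf dbgd hto olags lwtoi zeh qizl opts lfin kqbc ehvu wkg dsn goj kjo rezi
Final line 9: qizl

Answer: qizl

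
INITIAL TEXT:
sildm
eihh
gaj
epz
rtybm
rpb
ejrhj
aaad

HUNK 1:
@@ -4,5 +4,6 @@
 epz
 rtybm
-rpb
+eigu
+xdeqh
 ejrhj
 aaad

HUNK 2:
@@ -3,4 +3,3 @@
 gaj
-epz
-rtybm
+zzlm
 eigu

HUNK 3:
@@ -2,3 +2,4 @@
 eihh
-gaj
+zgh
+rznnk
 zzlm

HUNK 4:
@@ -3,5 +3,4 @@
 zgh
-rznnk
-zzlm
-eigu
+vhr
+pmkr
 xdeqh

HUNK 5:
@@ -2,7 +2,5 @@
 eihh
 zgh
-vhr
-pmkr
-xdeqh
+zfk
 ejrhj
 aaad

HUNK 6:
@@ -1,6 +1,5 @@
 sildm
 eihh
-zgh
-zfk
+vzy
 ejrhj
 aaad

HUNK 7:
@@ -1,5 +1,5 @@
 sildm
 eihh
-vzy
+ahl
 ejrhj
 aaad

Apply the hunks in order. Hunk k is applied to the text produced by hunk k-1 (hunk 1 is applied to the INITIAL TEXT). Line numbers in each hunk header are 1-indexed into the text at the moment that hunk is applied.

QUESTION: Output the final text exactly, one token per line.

Hunk 1: at line 4 remove [rpb] add [eigu,xdeqh] -> 9 lines: sildm eihh gaj epz rtybm eigu xdeqh ejrhj aaad
Hunk 2: at line 3 remove [epz,rtybm] add [zzlm] -> 8 lines: sildm eihh gaj zzlm eigu xdeqh ejrhj aaad
Hunk 3: at line 2 remove [gaj] add [zgh,rznnk] -> 9 lines: sildm eihh zgh rznnk zzlm eigu xdeqh ejrhj aaad
Hunk 4: at line 3 remove [rznnk,zzlm,eigu] add [vhr,pmkr] -> 8 lines: sildm eihh zgh vhr pmkr xdeqh ejrhj aaad
Hunk 5: at line 2 remove [vhr,pmkr,xdeqh] add [zfk] -> 6 lines: sildm eihh zgh zfk ejrhj aaad
Hunk 6: at line 1 remove [zgh,zfk] add [vzy] -> 5 lines: sildm eihh vzy ejrhj aaad
Hunk 7: at line 1 remove [vzy] add [ahl] -> 5 lines: sildm eihh ahl ejrhj aaad

Answer: sildm
eihh
ahl
ejrhj
aaad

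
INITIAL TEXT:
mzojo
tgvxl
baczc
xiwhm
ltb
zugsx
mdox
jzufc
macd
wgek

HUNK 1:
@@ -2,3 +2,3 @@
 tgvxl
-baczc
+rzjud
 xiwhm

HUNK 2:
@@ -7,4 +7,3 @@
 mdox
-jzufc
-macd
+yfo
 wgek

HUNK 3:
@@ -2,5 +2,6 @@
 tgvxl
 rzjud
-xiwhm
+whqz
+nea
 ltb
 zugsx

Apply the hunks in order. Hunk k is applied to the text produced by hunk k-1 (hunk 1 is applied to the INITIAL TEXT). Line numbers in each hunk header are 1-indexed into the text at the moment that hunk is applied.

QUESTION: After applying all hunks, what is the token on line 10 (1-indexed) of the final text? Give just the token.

Answer: wgek

Derivation:
Hunk 1: at line 2 remove [baczc] add [rzjud] -> 10 lines: mzojo tgvxl rzjud xiwhm ltb zugsx mdox jzufc macd wgek
Hunk 2: at line 7 remove [jzufc,macd] add [yfo] -> 9 lines: mzojo tgvxl rzjud xiwhm ltb zugsx mdox yfo wgek
Hunk 3: at line 2 remove [xiwhm] add [whqz,nea] -> 10 lines: mzojo tgvxl rzjud whqz nea ltb zugsx mdox yfo wgek
Final line 10: wgek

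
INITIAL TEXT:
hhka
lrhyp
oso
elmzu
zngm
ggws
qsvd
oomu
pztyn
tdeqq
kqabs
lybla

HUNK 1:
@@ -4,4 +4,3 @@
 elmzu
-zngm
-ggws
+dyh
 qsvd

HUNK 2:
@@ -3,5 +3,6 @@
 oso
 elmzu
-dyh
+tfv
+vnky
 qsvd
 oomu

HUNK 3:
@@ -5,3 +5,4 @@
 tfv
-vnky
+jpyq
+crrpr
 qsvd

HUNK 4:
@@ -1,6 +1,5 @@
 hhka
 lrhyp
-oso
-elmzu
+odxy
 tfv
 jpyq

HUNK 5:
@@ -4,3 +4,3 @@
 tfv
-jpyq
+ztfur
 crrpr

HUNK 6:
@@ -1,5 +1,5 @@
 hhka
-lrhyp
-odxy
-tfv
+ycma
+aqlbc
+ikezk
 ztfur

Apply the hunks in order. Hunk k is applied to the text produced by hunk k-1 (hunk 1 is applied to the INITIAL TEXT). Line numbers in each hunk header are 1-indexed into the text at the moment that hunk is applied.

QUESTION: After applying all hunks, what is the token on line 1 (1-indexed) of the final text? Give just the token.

Answer: hhka

Derivation:
Hunk 1: at line 4 remove [zngm,ggws] add [dyh] -> 11 lines: hhka lrhyp oso elmzu dyh qsvd oomu pztyn tdeqq kqabs lybla
Hunk 2: at line 3 remove [dyh] add [tfv,vnky] -> 12 lines: hhka lrhyp oso elmzu tfv vnky qsvd oomu pztyn tdeqq kqabs lybla
Hunk 3: at line 5 remove [vnky] add [jpyq,crrpr] -> 13 lines: hhka lrhyp oso elmzu tfv jpyq crrpr qsvd oomu pztyn tdeqq kqabs lybla
Hunk 4: at line 1 remove [oso,elmzu] add [odxy] -> 12 lines: hhka lrhyp odxy tfv jpyq crrpr qsvd oomu pztyn tdeqq kqabs lybla
Hunk 5: at line 4 remove [jpyq] add [ztfur] -> 12 lines: hhka lrhyp odxy tfv ztfur crrpr qsvd oomu pztyn tdeqq kqabs lybla
Hunk 6: at line 1 remove [lrhyp,odxy,tfv] add [ycma,aqlbc,ikezk] -> 12 lines: hhka ycma aqlbc ikezk ztfur crrpr qsvd oomu pztyn tdeqq kqabs lybla
Final line 1: hhka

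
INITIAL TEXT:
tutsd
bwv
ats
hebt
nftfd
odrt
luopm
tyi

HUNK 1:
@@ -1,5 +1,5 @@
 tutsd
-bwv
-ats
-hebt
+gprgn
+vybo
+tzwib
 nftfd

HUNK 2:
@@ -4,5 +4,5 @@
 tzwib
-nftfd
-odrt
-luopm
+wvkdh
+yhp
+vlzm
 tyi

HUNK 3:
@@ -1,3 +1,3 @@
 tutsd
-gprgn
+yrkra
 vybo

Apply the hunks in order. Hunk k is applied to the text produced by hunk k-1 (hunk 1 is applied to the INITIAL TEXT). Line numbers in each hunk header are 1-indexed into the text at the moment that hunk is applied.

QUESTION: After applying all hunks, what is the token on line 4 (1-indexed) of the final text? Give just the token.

Answer: tzwib

Derivation:
Hunk 1: at line 1 remove [bwv,ats,hebt] add [gprgn,vybo,tzwib] -> 8 lines: tutsd gprgn vybo tzwib nftfd odrt luopm tyi
Hunk 2: at line 4 remove [nftfd,odrt,luopm] add [wvkdh,yhp,vlzm] -> 8 lines: tutsd gprgn vybo tzwib wvkdh yhp vlzm tyi
Hunk 3: at line 1 remove [gprgn] add [yrkra] -> 8 lines: tutsd yrkra vybo tzwib wvkdh yhp vlzm tyi
Final line 4: tzwib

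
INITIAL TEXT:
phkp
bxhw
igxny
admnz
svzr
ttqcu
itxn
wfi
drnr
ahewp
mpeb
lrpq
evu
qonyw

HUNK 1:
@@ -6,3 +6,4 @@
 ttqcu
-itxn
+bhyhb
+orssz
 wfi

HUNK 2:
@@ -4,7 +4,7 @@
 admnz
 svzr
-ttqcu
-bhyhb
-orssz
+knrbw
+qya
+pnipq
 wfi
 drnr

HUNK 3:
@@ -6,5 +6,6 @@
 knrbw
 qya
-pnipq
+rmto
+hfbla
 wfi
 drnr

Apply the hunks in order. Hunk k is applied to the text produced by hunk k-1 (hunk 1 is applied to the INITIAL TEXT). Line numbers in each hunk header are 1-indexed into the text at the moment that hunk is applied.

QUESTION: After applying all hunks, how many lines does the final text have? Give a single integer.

Answer: 16

Derivation:
Hunk 1: at line 6 remove [itxn] add [bhyhb,orssz] -> 15 lines: phkp bxhw igxny admnz svzr ttqcu bhyhb orssz wfi drnr ahewp mpeb lrpq evu qonyw
Hunk 2: at line 4 remove [ttqcu,bhyhb,orssz] add [knrbw,qya,pnipq] -> 15 lines: phkp bxhw igxny admnz svzr knrbw qya pnipq wfi drnr ahewp mpeb lrpq evu qonyw
Hunk 3: at line 6 remove [pnipq] add [rmto,hfbla] -> 16 lines: phkp bxhw igxny admnz svzr knrbw qya rmto hfbla wfi drnr ahewp mpeb lrpq evu qonyw
Final line count: 16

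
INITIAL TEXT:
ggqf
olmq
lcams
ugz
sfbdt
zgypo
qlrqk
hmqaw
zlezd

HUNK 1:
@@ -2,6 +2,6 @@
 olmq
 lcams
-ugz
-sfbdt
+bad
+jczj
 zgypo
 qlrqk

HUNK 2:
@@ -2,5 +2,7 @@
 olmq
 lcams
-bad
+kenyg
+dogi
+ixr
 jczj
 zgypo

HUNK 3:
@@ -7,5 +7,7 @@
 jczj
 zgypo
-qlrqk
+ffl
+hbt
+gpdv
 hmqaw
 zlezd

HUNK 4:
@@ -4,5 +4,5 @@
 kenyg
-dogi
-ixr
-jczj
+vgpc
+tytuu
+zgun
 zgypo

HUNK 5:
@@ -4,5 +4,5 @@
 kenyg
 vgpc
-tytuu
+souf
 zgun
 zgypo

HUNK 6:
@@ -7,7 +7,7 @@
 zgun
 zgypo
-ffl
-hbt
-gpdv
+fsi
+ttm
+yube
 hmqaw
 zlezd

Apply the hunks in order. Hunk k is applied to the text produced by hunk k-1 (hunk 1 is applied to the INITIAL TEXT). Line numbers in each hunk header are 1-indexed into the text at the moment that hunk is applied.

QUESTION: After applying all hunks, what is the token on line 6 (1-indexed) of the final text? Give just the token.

Hunk 1: at line 2 remove [ugz,sfbdt] add [bad,jczj] -> 9 lines: ggqf olmq lcams bad jczj zgypo qlrqk hmqaw zlezd
Hunk 2: at line 2 remove [bad] add [kenyg,dogi,ixr] -> 11 lines: ggqf olmq lcams kenyg dogi ixr jczj zgypo qlrqk hmqaw zlezd
Hunk 3: at line 7 remove [qlrqk] add [ffl,hbt,gpdv] -> 13 lines: ggqf olmq lcams kenyg dogi ixr jczj zgypo ffl hbt gpdv hmqaw zlezd
Hunk 4: at line 4 remove [dogi,ixr,jczj] add [vgpc,tytuu,zgun] -> 13 lines: ggqf olmq lcams kenyg vgpc tytuu zgun zgypo ffl hbt gpdv hmqaw zlezd
Hunk 5: at line 4 remove [tytuu] add [souf] -> 13 lines: ggqf olmq lcams kenyg vgpc souf zgun zgypo ffl hbt gpdv hmqaw zlezd
Hunk 6: at line 7 remove [ffl,hbt,gpdv] add [fsi,ttm,yube] -> 13 lines: ggqf olmq lcams kenyg vgpc souf zgun zgypo fsi ttm yube hmqaw zlezd
Final line 6: souf

Answer: souf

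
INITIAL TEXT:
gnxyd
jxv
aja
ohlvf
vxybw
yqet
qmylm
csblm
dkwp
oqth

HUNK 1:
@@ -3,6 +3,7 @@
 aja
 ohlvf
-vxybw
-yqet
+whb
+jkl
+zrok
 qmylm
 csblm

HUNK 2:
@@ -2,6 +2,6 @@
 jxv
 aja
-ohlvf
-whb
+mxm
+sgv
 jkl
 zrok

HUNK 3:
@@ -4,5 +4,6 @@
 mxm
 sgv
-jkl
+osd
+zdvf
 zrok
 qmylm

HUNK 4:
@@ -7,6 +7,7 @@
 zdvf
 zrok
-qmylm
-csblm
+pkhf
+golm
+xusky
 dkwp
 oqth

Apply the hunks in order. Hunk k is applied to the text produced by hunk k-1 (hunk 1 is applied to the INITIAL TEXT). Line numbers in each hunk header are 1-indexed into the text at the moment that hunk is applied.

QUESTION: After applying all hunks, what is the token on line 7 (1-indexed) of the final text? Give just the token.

Answer: zdvf

Derivation:
Hunk 1: at line 3 remove [vxybw,yqet] add [whb,jkl,zrok] -> 11 lines: gnxyd jxv aja ohlvf whb jkl zrok qmylm csblm dkwp oqth
Hunk 2: at line 2 remove [ohlvf,whb] add [mxm,sgv] -> 11 lines: gnxyd jxv aja mxm sgv jkl zrok qmylm csblm dkwp oqth
Hunk 3: at line 4 remove [jkl] add [osd,zdvf] -> 12 lines: gnxyd jxv aja mxm sgv osd zdvf zrok qmylm csblm dkwp oqth
Hunk 4: at line 7 remove [qmylm,csblm] add [pkhf,golm,xusky] -> 13 lines: gnxyd jxv aja mxm sgv osd zdvf zrok pkhf golm xusky dkwp oqth
Final line 7: zdvf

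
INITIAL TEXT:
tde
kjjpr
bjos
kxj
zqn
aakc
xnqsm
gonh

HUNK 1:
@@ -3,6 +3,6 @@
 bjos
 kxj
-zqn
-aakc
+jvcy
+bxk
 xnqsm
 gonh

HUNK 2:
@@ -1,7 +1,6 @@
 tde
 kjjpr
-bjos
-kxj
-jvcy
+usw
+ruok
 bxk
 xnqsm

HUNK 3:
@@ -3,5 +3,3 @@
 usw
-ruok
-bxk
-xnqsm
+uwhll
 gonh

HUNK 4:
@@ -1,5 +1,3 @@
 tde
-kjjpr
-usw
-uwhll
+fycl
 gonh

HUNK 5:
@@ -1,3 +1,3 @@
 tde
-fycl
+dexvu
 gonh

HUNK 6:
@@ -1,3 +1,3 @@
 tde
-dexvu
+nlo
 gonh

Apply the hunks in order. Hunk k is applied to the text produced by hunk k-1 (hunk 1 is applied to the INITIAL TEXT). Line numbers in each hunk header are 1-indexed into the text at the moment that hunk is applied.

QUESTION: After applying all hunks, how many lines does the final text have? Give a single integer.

Answer: 3

Derivation:
Hunk 1: at line 3 remove [zqn,aakc] add [jvcy,bxk] -> 8 lines: tde kjjpr bjos kxj jvcy bxk xnqsm gonh
Hunk 2: at line 1 remove [bjos,kxj,jvcy] add [usw,ruok] -> 7 lines: tde kjjpr usw ruok bxk xnqsm gonh
Hunk 3: at line 3 remove [ruok,bxk,xnqsm] add [uwhll] -> 5 lines: tde kjjpr usw uwhll gonh
Hunk 4: at line 1 remove [kjjpr,usw,uwhll] add [fycl] -> 3 lines: tde fycl gonh
Hunk 5: at line 1 remove [fycl] add [dexvu] -> 3 lines: tde dexvu gonh
Hunk 6: at line 1 remove [dexvu] add [nlo] -> 3 lines: tde nlo gonh
Final line count: 3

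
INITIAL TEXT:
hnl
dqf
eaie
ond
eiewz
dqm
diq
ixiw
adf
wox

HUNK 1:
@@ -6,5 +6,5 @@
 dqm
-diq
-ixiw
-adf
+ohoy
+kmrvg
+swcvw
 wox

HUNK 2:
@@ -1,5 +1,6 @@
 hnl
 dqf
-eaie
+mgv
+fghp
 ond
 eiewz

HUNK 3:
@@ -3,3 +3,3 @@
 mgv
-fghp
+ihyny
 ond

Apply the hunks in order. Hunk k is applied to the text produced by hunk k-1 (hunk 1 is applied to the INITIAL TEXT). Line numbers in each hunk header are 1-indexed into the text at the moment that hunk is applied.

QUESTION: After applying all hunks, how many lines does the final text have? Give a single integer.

Answer: 11

Derivation:
Hunk 1: at line 6 remove [diq,ixiw,adf] add [ohoy,kmrvg,swcvw] -> 10 lines: hnl dqf eaie ond eiewz dqm ohoy kmrvg swcvw wox
Hunk 2: at line 1 remove [eaie] add [mgv,fghp] -> 11 lines: hnl dqf mgv fghp ond eiewz dqm ohoy kmrvg swcvw wox
Hunk 3: at line 3 remove [fghp] add [ihyny] -> 11 lines: hnl dqf mgv ihyny ond eiewz dqm ohoy kmrvg swcvw wox
Final line count: 11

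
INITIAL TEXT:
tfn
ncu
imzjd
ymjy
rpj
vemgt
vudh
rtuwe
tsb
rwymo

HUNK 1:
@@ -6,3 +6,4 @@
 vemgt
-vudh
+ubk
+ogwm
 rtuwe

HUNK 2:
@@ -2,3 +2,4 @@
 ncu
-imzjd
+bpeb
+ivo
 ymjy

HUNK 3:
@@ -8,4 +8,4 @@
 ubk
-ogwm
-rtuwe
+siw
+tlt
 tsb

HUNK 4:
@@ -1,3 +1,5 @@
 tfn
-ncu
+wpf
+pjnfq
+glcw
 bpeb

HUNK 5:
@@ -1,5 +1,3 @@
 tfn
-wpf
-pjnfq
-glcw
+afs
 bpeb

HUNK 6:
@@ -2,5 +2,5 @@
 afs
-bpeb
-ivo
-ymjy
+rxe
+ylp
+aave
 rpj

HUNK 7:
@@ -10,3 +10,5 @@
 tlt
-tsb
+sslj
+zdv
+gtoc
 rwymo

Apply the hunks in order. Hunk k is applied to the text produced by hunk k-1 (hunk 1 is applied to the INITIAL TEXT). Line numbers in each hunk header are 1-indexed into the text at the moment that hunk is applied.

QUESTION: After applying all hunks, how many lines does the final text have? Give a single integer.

Answer: 14

Derivation:
Hunk 1: at line 6 remove [vudh] add [ubk,ogwm] -> 11 lines: tfn ncu imzjd ymjy rpj vemgt ubk ogwm rtuwe tsb rwymo
Hunk 2: at line 2 remove [imzjd] add [bpeb,ivo] -> 12 lines: tfn ncu bpeb ivo ymjy rpj vemgt ubk ogwm rtuwe tsb rwymo
Hunk 3: at line 8 remove [ogwm,rtuwe] add [siw,tlt] -> 12 lines: tfn ncu bpeb ivo ymjy rpj vemgt ubk siw tlt tsb rwymo
Hunk 4: at line 1 remove [ncu] add [wpf,pjnfq,glcw] -> 14 lines: tfn wpf pjnfq glcw bpeb ivo ymjy rpj vemgt ubk siw tlt tsb rwymo
Hunk 5: at line 1 remove [wpf,pjnfq,glcw] add [afs] -> 12 lines: tfn afs bpeb ivo ymjy rpj vemgt ubk siw tlt tsb rwymo
Hunk 6: at line 2 remove [bpeb,ivo,ymjy] add [rxe,ylp,aave] -> 12 lines: tfn afs rxe ylp aave rpj vemgt ubk siw tlt tsb rwymo
Hunk 7: at line 10 remove [tsb] add [sslj,zdv,gtoc] -> 14 lines: tfn afs rxe ylp aave rpj vemgt ubk siw tlt sslj zdv gtoc rwymo
Final line count: 14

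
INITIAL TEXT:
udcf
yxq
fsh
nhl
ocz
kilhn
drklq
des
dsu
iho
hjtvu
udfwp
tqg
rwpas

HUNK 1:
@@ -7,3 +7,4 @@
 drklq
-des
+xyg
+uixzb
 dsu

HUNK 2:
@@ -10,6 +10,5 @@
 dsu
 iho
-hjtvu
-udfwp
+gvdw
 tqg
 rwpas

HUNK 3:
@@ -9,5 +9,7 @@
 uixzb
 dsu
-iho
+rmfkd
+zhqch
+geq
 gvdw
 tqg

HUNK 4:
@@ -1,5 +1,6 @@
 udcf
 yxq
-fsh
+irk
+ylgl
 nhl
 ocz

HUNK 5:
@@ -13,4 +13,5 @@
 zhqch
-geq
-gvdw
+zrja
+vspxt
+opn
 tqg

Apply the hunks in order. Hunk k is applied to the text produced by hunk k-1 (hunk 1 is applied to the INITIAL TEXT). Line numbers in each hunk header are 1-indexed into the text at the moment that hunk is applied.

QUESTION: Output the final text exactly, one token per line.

Hunk 1: at line 7 remove [des] add [xyg,uixzb] -> 15 lines: udcf yxq fsh nhl ocz kilhn drklq xyg uixzb dsu iho hjtvu udfwp tqg rwpas
Hunk 2: at line 10 remove [hjtvu,udfwp] add [gvdw] -> 14 lines: udcf yxq fsh nhl ocz kilhn drklq xyg uixzb dsu iho gvdw tqg rwpas
Hunk 3: at line 9 remove [iho] add [rmfkd,zhqch,geq] -> 16 lines: udcf yxq fsh nhl ocz kilhn drklq xyg uixzb dsu rmfkd zhqch geq gvdw tqg rwpas
Hunk 4: at line 1 remove [fsh] add [irk,ylgl] -> 17 lines: udcf yxq irk ylgl nhl ocz kilhn drklq xyg uixzb dsu rmfkd zhqch geq gvdw tqg rwpas
Hunk 5: at line 13 remove [geq,gvdw] add [zrja,vspxt,opn] -> 18 lines: udcf yxq irk ylgl nhl ocz kilhn drklq xyg uixzb dsu rmfkd zhqch zrja vspxt opn tqg rwpas

Answer: udcf
yxq
irk
ylgl
nhl
ocz
kilhn
drklq
xyg
uixzb
dsu
rmfkd
zhqch
zrja
vspxt
opn
tqg
rwpas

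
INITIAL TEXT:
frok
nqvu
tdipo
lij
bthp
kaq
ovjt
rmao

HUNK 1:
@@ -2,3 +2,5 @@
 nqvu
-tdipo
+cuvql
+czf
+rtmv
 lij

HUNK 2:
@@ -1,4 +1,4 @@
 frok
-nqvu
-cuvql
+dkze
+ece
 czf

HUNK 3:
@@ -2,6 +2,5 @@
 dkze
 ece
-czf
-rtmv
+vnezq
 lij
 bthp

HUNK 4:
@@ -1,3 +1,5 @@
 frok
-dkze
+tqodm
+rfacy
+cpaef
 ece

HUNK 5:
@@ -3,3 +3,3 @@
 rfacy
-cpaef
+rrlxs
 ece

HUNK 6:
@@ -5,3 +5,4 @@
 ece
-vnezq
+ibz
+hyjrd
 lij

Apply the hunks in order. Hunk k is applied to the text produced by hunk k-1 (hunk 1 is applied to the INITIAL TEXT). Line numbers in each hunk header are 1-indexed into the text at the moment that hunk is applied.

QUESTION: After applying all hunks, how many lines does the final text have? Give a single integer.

Hunk 1: at line 2 remove [tdipo] add [cuvql,czf,rtmv] -> 10 lines: frok nqvu cuvql czf rtmv lij bthp kaq ovjt rmao
Hunk 2: at line 1 remove [nqvu,cuvql] add [dkze,ece] -> 10 lines: frok dkze ece czf rtmv lij bthp kaq ovjt rmao
Hunk 3: at line 2 remove [czf,rtmv] add [vnezq] -> 9 lines: frok dkze ece vnezq lij bthp kaq ovjt rmao
Hunk 4: at line 1 remove [dkze] add [tqodm,rfacy,cpaef] -> 11 lines: frok tqodm rfacy cpaef ece vnezq lij bthp kaq ovjt rmao
Hunk 5: at line 3 remove [cpaef] add [rrlxs] -> 11 lines: frok tqodm rfacy rrlxs ece vnezq lij bthp kaq ovjt rmao
Hunk 6: at line 5 remove [vnezq] add [ibz,hyjrd] -> 12 lines: frok tqodm rfacy rrlxs ece ibz hyjrd lij bthp kaq ovjt rmao
Final line count: 12

Answer: 12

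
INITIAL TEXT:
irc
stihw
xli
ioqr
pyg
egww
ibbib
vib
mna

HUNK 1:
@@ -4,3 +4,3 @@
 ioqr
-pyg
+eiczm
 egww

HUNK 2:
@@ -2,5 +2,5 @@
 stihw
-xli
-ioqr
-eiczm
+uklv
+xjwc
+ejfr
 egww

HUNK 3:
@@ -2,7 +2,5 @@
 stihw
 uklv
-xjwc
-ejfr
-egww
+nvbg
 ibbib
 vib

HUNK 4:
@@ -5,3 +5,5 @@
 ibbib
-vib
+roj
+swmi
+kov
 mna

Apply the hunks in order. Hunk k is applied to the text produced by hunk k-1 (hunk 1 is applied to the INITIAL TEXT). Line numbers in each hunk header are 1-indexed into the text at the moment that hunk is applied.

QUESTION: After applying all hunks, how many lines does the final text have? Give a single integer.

Answer: 9

Derivation:
Hunk 1: at line 4 remove [pyg] add [eiczm] -> 9 lines: irc stihw xli ioqr eiczm egww ibbib vib mna
Hunk 2: at line 2 remove [xli,ioqr,eiczm] add [uklv,xjwc,ejfr] -> 9 lines: irc stihw uklv xjwc ejfr egww ibbib vib mna
Hunk 3: at line 2 remove [xjwc,ejfr,egww] add [nvbg] -> 7 lines: irc stihw uklv nvbg ibbib vib mna
Hunk 4: at line 5 remove [vib] add [roj,swmi,kov] -> 9 lines: irc stihw uklv nvbg ibbib roj swmi kov mna
Final line count: 9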